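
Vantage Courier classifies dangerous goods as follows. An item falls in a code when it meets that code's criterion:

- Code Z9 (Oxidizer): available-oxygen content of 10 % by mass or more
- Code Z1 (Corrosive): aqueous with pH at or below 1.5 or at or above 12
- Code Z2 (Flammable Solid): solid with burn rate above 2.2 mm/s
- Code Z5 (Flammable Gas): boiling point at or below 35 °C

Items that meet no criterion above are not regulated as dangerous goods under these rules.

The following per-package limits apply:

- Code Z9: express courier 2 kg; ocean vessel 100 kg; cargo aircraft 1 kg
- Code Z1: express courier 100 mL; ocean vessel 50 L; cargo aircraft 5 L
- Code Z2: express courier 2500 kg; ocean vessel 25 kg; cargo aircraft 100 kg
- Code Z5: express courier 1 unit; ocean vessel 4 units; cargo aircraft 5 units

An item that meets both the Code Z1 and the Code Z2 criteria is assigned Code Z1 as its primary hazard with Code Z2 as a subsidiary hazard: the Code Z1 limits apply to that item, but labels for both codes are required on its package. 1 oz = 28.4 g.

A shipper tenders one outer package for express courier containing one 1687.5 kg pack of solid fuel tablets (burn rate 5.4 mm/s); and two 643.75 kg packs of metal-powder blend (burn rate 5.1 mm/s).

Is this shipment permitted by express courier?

No

Solid fuel tablets: burn rate 5.4 mm/s > 2.2 mm/s → Code Z2 (Flammable Solid).
The metal-powder blend has burn rate 5.1 mm/s, which is > 2.2 mm/s, so it is Code Z2 (Flammable Solid).
Total Code Z2: 1687.5 kg + (two 643.75 kg packs = 1287.5 kg) = 2975 kg.
2975 kg exceeds the express courier limit of 2500 kg for Code Z2.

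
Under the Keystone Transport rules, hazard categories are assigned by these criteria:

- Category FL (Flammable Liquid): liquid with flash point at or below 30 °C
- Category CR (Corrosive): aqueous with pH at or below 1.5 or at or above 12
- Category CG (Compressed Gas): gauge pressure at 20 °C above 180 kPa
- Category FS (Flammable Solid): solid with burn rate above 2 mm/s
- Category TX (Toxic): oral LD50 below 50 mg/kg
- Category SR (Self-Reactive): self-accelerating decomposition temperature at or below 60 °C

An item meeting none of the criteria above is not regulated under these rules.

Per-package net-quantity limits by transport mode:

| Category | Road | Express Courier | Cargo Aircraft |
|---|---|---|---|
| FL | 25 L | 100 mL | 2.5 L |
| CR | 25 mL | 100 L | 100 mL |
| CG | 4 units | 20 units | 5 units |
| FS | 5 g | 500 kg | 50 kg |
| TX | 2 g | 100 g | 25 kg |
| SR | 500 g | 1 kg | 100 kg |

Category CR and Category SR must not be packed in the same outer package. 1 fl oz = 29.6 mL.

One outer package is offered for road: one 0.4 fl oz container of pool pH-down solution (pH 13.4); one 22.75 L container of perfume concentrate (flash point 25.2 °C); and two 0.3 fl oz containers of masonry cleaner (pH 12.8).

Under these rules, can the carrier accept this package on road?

The pool pH-down solution has pH 13.4, which is ≥ 12, so it is Category CR (Corrosive).
The perfume concentrate has flash point 25.2 °C, which is ≤ 30 °C, so it is Category FL (Flammable Liquid).
Masonry cleaner: pH 12.8 ≥ 12 → Category CR (Corrosive).
Category FL quantity: 22.75 L.
22.75 L is within the road limit of 25 L for Category FL.
Total Category CR: (one 0.4 fl oz container = 11.84 mL) + (two 0.3 fl oz containers = 17.76 mL) = 29.6 mL.
29.6 mL exceeds the road limit of 25 mL for Category CR.
The segregation rule (Category CR with Category SR) does not apply to Category FL with Category CR.

No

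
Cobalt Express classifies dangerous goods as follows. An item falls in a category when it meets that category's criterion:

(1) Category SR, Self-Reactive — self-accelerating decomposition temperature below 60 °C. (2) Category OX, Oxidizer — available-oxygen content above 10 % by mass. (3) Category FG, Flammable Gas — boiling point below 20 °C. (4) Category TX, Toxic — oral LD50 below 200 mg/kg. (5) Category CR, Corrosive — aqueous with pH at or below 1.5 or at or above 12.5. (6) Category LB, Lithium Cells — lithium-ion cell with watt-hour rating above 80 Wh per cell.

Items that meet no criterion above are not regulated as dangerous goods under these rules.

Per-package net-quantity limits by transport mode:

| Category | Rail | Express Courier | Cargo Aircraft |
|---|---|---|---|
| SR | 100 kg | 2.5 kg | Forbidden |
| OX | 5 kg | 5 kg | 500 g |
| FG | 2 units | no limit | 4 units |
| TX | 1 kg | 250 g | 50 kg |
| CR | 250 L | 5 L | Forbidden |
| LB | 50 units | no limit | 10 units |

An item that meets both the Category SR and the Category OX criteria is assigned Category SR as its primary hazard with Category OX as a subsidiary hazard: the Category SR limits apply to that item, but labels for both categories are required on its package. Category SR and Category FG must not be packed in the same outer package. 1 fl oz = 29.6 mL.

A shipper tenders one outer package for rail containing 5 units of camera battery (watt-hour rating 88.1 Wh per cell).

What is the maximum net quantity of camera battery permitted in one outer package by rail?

50 units

With watt-hour rating 88.1 Wh per cell (> 80 Wh per cell), the camera battery falls in Category LB.
The rail limit for Category LB is 50 units.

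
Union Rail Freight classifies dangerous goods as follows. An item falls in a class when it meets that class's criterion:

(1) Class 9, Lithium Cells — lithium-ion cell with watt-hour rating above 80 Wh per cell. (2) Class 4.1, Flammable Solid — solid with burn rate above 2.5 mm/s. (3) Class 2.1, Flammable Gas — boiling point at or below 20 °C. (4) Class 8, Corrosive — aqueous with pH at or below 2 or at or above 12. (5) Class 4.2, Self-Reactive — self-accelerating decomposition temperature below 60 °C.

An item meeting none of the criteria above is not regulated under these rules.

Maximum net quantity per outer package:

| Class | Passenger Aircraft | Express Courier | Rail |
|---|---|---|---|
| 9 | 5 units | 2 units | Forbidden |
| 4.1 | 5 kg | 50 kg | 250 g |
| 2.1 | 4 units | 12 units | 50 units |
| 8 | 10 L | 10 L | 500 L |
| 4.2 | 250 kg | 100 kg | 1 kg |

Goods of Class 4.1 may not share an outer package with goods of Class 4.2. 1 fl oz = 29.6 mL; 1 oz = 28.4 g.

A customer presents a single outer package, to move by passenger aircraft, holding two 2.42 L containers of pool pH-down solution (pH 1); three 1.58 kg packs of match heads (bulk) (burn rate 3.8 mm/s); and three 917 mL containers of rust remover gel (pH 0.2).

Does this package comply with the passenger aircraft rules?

Yes

With pH 1 (≤ 2), the pool pH-down solution falls in Class 8.
Match heads (bulk): burn rate 3.8 mm/s > 2.5 mm/s → Class 4.1 (Flammable Solid).
Rust remover gel: pH 0.2 ≤ 2 → Class 8 (Corrosive).
Class 4.1 quantity: three 1.58 kg packs = 4.74 kg.
4.74 kg is within the passenger aircraft limit of 5 kg for Class 4.1.
Total Class 8: (two 2.42 L containers = 4.84 L) + (three 917 mL containers = 2.751 L) = 7.591 L.
7.591 L ≤ 10 L (passenger aircraft limit, Class 8) — within limit.
The segregation rule (Class 4.1 with Class 4.2) does not apply to Class 4.1 with Class 8.
Every hazard class is within its passenger aircraft limit and no segregation rule is violated.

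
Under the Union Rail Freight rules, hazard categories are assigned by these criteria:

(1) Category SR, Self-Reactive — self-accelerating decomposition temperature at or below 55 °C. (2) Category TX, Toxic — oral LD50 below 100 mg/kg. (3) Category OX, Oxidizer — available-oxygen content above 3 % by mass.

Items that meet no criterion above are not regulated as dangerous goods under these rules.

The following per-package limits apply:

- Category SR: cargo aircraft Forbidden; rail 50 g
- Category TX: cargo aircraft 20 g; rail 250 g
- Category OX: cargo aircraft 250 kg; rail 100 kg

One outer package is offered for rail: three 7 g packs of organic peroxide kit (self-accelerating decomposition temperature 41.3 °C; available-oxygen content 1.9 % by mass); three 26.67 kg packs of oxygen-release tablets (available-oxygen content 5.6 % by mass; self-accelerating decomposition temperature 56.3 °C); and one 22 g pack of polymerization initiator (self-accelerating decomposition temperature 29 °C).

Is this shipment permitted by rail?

Yes

Organic peroxide kit: self-accelerating decomposition temperature 41.3 °C ≤ 55 °C → Category SR (Self-Reactive).
The oxygen-release tablets have available-oxygen content 5.6 % by mass, which is > 3 % by mass, so they are Category OX (Oxidizer).
Self-accelerating decomposition temperature 29 °C meets the Category SR criterion (Self-Reactive), so the polymerization initiator is Category SR.
Category SR net quantity: (three 7 g packs = 21 g) + 22 g = 43 g.
That is within the Category SR rail limit of 50 g.
Category OX quantity: three 26.67 kg packs = 80.01 kg.
80.01 kg ≤ 100 kg (rail limit, Category OX) — within limit.
Every hazard category is within its rail limit and no segregation rule is violated.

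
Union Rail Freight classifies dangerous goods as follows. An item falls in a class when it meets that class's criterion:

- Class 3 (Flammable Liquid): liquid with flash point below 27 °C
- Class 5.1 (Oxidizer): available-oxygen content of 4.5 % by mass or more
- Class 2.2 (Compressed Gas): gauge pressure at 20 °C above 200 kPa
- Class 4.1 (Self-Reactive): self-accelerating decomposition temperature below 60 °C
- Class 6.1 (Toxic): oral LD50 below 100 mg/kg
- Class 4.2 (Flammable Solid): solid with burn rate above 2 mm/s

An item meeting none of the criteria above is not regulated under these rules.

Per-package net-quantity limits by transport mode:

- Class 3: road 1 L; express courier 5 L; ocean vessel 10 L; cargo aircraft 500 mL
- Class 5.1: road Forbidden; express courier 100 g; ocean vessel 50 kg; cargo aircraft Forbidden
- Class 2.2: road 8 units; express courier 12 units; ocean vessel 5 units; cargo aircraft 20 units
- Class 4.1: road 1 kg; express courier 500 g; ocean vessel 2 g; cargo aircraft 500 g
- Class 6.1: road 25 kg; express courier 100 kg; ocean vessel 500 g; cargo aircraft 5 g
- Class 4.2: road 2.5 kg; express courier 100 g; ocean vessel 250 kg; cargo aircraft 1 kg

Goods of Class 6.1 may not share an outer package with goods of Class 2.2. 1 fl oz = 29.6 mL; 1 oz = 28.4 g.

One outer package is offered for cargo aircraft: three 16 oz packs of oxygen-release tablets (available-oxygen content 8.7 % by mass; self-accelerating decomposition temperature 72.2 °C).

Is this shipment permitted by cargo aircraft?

Oxygen-release tablets: available-oxygen content 8.7 % by mass ≥ 4.5 % by mass → Class 5.1 (Oxidizer).
Class 5.1 quantity: three 16 oz packs = 1363.2 g.
Class 5.1 is Forbidden by cargo aircraft.

No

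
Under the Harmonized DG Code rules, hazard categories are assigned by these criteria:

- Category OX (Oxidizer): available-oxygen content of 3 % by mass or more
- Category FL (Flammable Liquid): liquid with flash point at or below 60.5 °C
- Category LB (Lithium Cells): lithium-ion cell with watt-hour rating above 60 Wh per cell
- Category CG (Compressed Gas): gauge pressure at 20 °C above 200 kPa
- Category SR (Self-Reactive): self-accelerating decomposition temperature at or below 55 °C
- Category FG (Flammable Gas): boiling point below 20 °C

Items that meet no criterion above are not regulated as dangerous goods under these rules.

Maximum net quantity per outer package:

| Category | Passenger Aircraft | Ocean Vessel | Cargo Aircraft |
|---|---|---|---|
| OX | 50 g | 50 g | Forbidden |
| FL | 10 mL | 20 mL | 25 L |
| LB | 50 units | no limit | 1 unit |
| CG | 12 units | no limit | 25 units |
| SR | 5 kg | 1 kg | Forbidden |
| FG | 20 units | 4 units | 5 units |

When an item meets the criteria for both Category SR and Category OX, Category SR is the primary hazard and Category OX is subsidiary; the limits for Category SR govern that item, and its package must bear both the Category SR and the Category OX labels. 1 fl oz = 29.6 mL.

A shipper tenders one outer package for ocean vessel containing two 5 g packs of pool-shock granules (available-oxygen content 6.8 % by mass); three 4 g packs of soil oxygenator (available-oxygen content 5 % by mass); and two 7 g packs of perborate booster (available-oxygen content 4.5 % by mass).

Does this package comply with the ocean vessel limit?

Available-oxygen content 6.8 % by mass meets the Category OX criterion (Oxidizer), so the pool-shock granules are Category OX.
The soil oxygenator has available-oxygen content 5 % by mass, which is ≥ 3 % by mass, so it is Category OX (Oxidizer).
Available-oxygen content 4.5 % by mass meets the Category OX criterion (Oxidizer), so the perborate booster is Category OX.
Category OX net quantity: (two 5 g packs = 10 g) + (three 4 g packs = 12 g) + (two 7 g packs = 14 g) = 36 g.
36 g is within the ocean vessel limit of 50 g for Category OX.

Yes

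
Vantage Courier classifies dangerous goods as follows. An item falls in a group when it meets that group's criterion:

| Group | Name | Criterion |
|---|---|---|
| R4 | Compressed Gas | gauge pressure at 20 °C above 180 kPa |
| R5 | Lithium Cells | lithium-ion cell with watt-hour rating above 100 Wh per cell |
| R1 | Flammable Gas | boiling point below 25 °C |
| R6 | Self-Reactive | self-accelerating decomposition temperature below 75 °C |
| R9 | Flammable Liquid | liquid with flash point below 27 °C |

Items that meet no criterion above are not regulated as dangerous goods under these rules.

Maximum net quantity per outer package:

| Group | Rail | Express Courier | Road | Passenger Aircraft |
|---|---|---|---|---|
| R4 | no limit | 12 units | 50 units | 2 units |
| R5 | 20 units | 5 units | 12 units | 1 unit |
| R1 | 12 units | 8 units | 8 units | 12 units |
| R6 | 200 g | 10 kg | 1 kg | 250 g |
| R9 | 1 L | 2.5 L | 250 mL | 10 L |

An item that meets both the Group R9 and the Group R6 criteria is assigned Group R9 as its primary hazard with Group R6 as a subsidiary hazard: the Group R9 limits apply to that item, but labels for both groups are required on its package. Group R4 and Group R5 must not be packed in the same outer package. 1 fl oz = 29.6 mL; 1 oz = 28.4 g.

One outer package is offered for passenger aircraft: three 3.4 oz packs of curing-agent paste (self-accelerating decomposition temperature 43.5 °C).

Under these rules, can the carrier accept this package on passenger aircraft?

No

Self-accelerating decomposition temperature 43.5 °C meets the Group R6 criterion (Self-Reactive), so the curing-agent paste is Group R6.
Group R6 quantity: three 3.4 oz packs = 289.68 g.
289.68 g exceeds the passenger aircraft limit of 250 g for Group R6.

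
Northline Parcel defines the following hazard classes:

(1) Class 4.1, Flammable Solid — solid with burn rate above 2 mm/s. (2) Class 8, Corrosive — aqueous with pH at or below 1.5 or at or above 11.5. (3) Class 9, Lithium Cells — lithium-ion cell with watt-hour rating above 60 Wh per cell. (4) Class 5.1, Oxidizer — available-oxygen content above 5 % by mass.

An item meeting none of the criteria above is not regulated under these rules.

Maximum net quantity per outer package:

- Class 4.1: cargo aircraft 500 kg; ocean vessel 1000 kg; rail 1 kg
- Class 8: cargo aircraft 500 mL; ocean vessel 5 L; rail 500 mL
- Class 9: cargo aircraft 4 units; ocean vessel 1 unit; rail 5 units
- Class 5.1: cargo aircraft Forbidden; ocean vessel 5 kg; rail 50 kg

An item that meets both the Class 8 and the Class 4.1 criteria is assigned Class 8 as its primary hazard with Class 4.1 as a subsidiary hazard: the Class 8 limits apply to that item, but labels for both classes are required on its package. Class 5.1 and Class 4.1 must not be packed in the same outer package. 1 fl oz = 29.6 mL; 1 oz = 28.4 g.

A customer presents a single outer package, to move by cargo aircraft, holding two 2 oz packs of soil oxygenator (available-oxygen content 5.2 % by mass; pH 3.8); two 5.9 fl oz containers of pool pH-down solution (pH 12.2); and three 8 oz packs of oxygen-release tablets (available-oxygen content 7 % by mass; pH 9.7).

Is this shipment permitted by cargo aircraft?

Soil oxygenator: available-oxygen content 5.2 % by mass > 5 % by mass → Class 5.1 (Oxidizer).
Pool pH-down solution: pH 12.2 ≥ 11.5 → Class 8 (Corrosive).
With available-oxygen content 7 % by mass (> 5 % by mass), the oxygen-release tablets fall in Class 5.1.
Total Class 5.1: (two 2 oz packs = 113.6 g) + (three 8 oz packs = 681.6 g) = 795.2 g.
Class 5.1 is Forbidden by cargo aircraft.
Class 8 quantity: two 5.9 fl oz containers = 349.28 mL.
That is within the Class 8 cargo aircraft limit of 500 mL.
The segregation rule (Class 5.1 with Class 4.1) does not apply to Class 5.1 with Class 8.

No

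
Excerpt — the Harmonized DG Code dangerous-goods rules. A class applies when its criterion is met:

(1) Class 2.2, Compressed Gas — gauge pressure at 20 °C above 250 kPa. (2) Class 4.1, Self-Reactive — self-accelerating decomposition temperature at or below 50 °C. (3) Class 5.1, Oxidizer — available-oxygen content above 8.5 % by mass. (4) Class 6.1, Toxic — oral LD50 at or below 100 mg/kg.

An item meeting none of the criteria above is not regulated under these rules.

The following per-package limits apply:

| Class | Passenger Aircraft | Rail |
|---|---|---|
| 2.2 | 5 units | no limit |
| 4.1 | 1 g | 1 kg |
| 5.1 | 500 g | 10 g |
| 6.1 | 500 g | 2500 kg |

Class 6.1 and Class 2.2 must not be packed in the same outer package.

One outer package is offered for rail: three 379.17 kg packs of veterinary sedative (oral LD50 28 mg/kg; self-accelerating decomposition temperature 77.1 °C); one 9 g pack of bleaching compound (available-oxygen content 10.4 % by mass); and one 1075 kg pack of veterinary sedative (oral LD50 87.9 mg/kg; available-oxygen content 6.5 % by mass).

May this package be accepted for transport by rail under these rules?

Veterinary sedative: oral LD50 28 mg/kg ≤ 100 mg/kg → Class 6.1 (Toxic).
Bleaching compound: available-oxygen content 10.4 % by mass > 8.5 % by mass → Class 5.1 (Oxidizer).
With oral LD50 87.9 mg/kg (≤ 100 mg/kg), the veterinary sedative falls in Class 6.1.
Class 6.1 net quantity: (three 379.17 kg packs = 1137.51 kg) + 1075 kg = 2212.51 kg.
That is within the Class 6.1 rail limit of 2500 kg.
Class 5.1 quantity: 9 g.
That is within the Class 5.1 rail limit of 10 g.
The segregation rule (Class 6.1 with Class 2.2) does not apply to Class 6.1 with Class 5.1.
Every hazard class is within its rail limit and no segregation rule is violated.

Yes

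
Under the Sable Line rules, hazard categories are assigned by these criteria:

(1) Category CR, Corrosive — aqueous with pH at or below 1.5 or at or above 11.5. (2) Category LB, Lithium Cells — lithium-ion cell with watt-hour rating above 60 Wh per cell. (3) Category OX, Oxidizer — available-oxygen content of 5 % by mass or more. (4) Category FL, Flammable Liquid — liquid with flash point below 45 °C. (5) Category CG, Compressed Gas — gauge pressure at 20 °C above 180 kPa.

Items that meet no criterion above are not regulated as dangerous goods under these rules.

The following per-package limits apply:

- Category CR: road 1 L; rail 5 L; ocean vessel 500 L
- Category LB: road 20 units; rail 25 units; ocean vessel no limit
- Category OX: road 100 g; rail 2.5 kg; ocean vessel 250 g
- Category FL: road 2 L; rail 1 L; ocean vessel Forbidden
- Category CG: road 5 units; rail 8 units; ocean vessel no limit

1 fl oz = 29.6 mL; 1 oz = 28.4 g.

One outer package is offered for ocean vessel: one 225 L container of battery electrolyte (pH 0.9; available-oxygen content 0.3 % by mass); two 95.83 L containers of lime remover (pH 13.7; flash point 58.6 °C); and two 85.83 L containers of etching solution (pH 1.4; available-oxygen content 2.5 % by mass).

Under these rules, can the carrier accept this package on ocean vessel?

The battery electrolyte has pH 0.9, which is ≤ 1.5, so it is Category CR (Corrosive).
The lime remover has pH 13.7, which is ≥ 11.5, so it is Category CR (Corrosive).
With pH 1.4 (≤ 1.5), the etching solution falls in Category CR.
Total Category CR: 225 L + (two 95.83 L containers = 191.66 L) + (two 85.83 L containers = 171.66 L) = 588.32 L.
588.32 L > 500 L (ocean vessel limit, Category CR) — over the limit.

No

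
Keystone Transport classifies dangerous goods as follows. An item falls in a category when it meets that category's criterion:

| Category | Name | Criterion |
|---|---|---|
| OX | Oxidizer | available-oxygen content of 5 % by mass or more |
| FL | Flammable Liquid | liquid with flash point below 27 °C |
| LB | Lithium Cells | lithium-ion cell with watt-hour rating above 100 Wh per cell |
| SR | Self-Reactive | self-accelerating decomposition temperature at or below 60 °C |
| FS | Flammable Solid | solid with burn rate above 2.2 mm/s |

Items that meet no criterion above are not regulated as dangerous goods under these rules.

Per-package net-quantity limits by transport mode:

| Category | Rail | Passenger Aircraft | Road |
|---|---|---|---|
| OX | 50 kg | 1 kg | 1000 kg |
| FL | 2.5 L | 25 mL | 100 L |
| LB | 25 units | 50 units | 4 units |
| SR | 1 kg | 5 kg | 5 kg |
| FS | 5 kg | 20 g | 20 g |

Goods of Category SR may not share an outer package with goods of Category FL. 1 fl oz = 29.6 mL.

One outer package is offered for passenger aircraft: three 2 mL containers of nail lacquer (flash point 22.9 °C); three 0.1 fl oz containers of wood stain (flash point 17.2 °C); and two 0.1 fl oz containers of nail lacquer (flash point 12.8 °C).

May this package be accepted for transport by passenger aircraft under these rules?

Nail lacquer: flash point 22.9 °C < 27 °C → Category FL (Flammable Liquid).
Wood stain: flash point 17.2 °C < 27 °C → Category FL (Flammable Liquid).
With flash point 12.8 °C (< 27 °C), the nail lacquer falls in Category FL.
Category FL net quantity: (three 2 mL containers = 6 mL) + (three 0.1 fl oz containers = 8.88 mL) + (two 0.1 fl oz containers = 5.92 mL) = 20.8 mL.
20.8 mL is within the passenger aircraft limit of 25 mL for Category FL.

Yes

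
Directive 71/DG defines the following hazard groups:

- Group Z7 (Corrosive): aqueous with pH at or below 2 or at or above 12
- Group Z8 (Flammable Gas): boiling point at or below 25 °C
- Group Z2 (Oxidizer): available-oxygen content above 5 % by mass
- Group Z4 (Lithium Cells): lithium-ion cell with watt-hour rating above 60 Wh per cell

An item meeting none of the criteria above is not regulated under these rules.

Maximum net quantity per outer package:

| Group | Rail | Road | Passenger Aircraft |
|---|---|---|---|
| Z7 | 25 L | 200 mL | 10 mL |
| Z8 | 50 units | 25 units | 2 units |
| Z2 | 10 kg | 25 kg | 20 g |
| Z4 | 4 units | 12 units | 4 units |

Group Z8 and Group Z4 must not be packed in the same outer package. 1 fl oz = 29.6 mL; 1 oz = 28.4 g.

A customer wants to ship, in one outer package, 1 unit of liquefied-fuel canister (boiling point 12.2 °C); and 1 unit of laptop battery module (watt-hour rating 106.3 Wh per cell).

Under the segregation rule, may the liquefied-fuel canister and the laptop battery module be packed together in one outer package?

Boiling point 12.2 °C meets the Group Z8 criterion (Flammable Gas), so the liquefied-fuel canister is Group Z8.
Laptop battery module: watt-hour rating 106.3 Wh per cell > 60 Wh per cell → Group Z4 (Lithium Cells).
Group Z8 and Group Z4 may not share an outer package.

No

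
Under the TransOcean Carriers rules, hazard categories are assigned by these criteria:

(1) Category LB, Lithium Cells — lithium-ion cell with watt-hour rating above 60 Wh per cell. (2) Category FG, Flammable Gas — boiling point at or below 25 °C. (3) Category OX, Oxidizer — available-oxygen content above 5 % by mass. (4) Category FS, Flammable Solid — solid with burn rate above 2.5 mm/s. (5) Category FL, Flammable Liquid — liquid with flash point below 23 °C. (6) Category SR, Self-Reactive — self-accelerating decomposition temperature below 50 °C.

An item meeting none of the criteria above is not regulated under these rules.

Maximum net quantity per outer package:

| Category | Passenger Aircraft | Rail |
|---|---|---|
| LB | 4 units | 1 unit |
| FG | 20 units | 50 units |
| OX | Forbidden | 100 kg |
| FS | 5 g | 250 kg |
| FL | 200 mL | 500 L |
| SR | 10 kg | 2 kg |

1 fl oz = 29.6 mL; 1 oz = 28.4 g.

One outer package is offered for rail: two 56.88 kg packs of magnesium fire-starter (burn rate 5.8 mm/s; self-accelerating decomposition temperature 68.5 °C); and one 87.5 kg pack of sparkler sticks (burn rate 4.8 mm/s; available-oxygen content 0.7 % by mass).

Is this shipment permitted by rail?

Yes

Magnesium fire-starter: burn rate 5.8 mm/s > 2.5 mm/s → Category FS (Flammable Solid).
Sparkler sticks: burn rate 4.8 mm/s > 2.5 mm/s → Category FS (Flammable Solid).
Total Category FS: (two 56.88 kg packs = 113.76 kg) + 87.5 kg = 201.26 kg.
201.26 kg is within the rail limit of 250 kg for Category FS.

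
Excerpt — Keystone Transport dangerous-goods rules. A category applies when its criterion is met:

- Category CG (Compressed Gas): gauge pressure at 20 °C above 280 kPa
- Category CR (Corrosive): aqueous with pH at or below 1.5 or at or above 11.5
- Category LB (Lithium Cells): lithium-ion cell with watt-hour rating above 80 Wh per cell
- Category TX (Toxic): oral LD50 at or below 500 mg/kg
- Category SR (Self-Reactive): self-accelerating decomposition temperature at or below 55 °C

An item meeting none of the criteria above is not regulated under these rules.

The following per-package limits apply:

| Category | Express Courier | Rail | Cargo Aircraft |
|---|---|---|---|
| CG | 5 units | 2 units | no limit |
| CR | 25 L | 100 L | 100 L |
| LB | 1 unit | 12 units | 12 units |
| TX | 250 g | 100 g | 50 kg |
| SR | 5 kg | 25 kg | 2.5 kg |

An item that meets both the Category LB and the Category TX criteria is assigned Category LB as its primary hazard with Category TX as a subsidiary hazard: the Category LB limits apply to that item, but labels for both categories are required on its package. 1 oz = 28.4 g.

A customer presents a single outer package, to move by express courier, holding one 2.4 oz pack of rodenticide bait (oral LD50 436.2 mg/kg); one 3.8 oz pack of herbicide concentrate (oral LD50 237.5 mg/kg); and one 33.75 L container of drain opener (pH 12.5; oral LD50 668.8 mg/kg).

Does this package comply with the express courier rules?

No

Rodenticide bait: oral LD50 436.2 mg/kg ≤ 500 mg/kg → Category TX (Toxic).
The herbicide concentrate has oral LD50 237.5 mg/kg, which is ≤ 500 mg/kg, so it is Category TX (Toxic).
Drain opener: pH 12.5 ≥ 11.5 → Category CR (Corrosive).
Category TX net quantity: (one 2.4 oz pack = 68.16 g) + (one 3.8 oz pack = 107.92 g) = 176.08 g.
176.08 g ≤ 250 g (express courier limit, Category TX) — within limit.
Category CR quantity: 33.75 L.
That exceeds the Category CR express courier limit of 25 L.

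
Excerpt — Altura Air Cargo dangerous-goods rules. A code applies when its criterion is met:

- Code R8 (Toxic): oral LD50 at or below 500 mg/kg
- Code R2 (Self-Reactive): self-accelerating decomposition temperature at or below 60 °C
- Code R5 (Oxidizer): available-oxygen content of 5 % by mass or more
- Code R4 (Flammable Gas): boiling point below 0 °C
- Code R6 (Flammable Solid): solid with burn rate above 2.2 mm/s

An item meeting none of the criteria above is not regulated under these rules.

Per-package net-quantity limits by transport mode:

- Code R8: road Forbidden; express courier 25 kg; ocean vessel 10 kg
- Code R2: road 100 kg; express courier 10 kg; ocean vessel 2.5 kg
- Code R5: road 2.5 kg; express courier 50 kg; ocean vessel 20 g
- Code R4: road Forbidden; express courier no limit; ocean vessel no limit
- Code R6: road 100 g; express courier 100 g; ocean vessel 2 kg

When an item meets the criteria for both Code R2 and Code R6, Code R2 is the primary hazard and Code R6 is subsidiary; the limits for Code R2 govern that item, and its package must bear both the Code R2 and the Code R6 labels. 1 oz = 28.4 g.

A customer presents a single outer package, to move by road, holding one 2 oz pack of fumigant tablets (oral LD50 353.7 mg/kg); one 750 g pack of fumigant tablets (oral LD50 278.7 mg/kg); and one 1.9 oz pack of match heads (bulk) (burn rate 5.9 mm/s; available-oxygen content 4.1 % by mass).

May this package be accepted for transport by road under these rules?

The fumigant tablets have oral LD50 353.7 mg/kg, which is ≤ 500 mg/kg, so they are Code R8 (Toxic).
Fumigant tablets: oral LD50 278.7 mg/kg ≤ 500 mg/kg → Code R8 (Toxic).
The match heads (bulk) have burn rate 5.9 mm/s, which is > 2.2 mm/s, so they are Code R6 (Flammable Solid).
Total Code R8: (one 2 oz pack = 56.8 g) + 750 g = 806.8 g.
Code R8 is Forbidden by road.
Code R6 quantity: one 1.9 oz pack = 53.96 g.
That is within the Code R6 road limit of 100 g.

No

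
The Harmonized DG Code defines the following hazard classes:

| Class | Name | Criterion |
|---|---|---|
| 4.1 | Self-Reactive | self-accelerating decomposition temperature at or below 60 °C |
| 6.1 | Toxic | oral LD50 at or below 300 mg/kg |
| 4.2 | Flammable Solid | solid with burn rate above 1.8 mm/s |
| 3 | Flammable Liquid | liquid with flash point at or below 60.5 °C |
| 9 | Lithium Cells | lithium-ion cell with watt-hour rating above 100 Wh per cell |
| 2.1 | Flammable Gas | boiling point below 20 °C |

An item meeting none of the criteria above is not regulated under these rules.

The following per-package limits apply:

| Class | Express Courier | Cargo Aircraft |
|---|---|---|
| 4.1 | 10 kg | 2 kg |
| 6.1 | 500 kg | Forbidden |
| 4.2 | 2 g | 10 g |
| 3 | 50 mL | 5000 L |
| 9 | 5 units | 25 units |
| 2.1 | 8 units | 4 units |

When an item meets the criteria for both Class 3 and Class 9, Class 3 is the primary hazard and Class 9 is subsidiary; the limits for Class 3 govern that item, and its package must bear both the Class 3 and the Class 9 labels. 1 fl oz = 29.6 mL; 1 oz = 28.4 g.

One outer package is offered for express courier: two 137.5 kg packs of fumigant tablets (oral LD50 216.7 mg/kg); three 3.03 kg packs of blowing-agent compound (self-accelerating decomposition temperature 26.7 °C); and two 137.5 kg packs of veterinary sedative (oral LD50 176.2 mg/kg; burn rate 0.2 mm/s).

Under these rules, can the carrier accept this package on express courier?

With oral LD50 216.7 mg/kg (≤ 300 mg/kg), the fumigant tablets fall in Class 6.1.
With self-accelerating decomposition temperature 26.7 °C (≤ 60 °C), the blowing-agent compound falls in Class 4.1.
Oral LD50 176.2 mg/kg meets the Class 6.1 criterion (Toxic), so the veterinary sedative is Class 6.1.
Total Class 6.1: (two 137.5 kg packs = 275 kg) + (two 137.5 kg packs = 275 kg) = 550 kg.
550 kg > 500 kg (express courier limit, Class 6.1) — over the limit.
Class 4.1 quantity: three 3.03 kg packs = 9.09 kg.
9.09 kg is within the express courier limit of 10 kg for Class 4.1.

No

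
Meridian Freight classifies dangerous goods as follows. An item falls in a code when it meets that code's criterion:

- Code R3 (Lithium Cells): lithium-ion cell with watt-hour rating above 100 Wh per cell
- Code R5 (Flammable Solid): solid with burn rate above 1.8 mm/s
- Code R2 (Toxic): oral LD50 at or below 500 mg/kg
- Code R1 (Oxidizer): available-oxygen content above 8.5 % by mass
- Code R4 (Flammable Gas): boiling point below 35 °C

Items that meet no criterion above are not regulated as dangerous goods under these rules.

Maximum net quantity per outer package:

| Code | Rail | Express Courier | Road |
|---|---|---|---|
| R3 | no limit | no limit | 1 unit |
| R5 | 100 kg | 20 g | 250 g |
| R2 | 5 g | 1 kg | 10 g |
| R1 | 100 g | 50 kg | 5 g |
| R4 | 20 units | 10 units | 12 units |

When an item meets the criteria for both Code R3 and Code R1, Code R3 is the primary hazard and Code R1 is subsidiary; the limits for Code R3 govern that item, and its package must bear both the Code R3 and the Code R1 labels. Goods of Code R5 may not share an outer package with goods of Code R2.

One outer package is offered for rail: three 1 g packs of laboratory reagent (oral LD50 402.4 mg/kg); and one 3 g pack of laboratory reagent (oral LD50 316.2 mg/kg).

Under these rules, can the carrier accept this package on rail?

Oral LD50 402.4 mg/kg meets the Code R2 criterion (Toxic), so the laboratory reagent is Code R2.
With oral LD50 316.2 mg/kg (≤ 500 mg/kg), the laboratory reagent falls in Code R2.
Code R2 net quantity: (three 1 g packs = 3 g) + 3 g = 6 g.
That exceeds the Code R2 rail limit of 5 g.

No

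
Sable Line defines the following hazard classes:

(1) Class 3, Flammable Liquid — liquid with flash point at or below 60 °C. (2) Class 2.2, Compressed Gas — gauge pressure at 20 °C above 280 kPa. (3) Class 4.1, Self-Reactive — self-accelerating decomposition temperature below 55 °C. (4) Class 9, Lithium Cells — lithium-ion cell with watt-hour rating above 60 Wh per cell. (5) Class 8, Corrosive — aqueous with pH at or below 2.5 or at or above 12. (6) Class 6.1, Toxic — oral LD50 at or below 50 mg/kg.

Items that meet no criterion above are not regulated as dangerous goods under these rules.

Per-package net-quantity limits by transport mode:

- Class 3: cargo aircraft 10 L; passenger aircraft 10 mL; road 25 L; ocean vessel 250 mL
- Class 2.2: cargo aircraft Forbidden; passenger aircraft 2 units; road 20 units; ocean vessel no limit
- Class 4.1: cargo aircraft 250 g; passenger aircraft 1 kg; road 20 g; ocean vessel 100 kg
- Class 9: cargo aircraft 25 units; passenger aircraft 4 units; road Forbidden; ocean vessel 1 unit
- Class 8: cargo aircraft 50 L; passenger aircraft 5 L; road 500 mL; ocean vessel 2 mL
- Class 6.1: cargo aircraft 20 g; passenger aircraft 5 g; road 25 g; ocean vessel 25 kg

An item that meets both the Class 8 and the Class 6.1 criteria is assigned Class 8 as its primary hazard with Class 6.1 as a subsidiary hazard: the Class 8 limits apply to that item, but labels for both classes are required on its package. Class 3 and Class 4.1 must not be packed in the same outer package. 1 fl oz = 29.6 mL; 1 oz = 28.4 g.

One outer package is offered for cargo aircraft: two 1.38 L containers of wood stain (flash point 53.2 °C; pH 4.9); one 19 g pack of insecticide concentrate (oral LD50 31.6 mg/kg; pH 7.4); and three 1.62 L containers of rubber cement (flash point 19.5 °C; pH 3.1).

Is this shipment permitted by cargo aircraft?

With flash point 53.2 °C (≤ 60 °C), the wood stain falls in Class 3.
With oral LD50 31.6 mg/kg (≤ 50 mg/kg), the insecticide concentrate falls in Class 6.1.
Rubber cement: flash point 19.5 °C ≤ 60 °C → Class 3 (Flammable Liquid).
Class 3 net quantity: (two 1.38 L containers = 2.76 L) + (three 1.62 L containers = 4.86 L) = 7.62 L.
7.62 L is within the cargo aircraft limit of 10 L for Class 3.
Class 6.1 quantity: 19 g.
19 g is within the cargo aircraft limit of 20 g for Class 6.1.
The segregation rule (Class 3 with Class 4.1) does not apply to Class 3 with Class 6.1.
Every hazard class is within its cargo aircraft limit and no segregation rule is violated.

Yes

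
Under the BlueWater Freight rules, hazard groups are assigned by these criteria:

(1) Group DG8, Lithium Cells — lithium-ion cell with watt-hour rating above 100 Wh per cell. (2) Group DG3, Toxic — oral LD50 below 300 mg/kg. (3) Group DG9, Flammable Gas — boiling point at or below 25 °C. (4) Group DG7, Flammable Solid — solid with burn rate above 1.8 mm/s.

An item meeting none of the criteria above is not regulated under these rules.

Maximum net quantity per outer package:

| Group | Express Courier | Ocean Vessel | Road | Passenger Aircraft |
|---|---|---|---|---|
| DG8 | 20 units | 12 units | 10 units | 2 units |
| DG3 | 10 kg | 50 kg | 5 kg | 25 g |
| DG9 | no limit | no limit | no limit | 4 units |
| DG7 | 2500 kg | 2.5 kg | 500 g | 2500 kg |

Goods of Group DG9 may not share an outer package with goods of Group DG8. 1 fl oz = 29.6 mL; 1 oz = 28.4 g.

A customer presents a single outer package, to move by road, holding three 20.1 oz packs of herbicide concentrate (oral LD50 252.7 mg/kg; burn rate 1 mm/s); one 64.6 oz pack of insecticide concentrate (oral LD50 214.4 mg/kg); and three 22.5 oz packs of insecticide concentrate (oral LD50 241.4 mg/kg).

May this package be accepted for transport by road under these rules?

With oral LD50 252.7 mg/kg (< 300 mg/kg), the herbicide concentrate falls in Group DG3.
The insecticide concentrate has oral LD50 214.4 mg/kg, which is < 300 mg/kg, so it is Group DG3 (Toxic).
Oral LD50 241.4 mg/kg meets the Group DG3 criterion (Toxic), so the insecticide concentrate is Group DG3.
Total Group DG3: (three 20.1 oz packs = 1712.52 g) + (one 64.6 oz pack = 1834.64 g) + (three 22.5 oz packs = 1.917 kg) = 5464.16 g.
5464.16 g > 5 kg (road limit, Group DG3) — over the limit.

No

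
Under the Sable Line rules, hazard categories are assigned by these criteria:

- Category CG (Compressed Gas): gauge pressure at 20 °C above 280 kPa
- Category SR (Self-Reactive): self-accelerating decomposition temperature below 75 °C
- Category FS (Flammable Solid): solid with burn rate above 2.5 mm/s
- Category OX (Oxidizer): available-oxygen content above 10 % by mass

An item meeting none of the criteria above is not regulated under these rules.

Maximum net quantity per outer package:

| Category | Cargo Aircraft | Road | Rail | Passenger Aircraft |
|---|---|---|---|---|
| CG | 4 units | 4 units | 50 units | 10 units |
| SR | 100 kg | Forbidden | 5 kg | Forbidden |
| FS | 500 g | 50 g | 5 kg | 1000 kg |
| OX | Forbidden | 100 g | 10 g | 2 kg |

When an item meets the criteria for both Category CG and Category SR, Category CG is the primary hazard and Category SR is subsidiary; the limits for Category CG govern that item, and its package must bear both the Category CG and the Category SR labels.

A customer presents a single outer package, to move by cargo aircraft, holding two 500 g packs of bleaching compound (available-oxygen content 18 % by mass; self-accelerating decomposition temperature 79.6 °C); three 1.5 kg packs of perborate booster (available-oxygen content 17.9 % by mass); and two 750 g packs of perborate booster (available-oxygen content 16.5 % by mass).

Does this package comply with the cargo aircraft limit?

The bleaching compound has available-oxygen content 18 % by mass, which is > 10 % by mass, so it is Category OX (Oxidizer).
The perborate booster has available-oxygen content 17.9 % by mass, which is > 10 % by mass, so it is Category OX (Oxidizer).
With available-oxygen content 16.5 % by mass (> 10 % by mass), the perborate booster falls in Category OX.
Category OX net quantity: (two 500 g packs = 1 kg) + (three 1.5 kg packs = 4.5 kg) + (two 750 g packs = 1.5 kg) = 7 kg.
By cargo aircraft, Category OX is Forbidden regardless of quantity.

No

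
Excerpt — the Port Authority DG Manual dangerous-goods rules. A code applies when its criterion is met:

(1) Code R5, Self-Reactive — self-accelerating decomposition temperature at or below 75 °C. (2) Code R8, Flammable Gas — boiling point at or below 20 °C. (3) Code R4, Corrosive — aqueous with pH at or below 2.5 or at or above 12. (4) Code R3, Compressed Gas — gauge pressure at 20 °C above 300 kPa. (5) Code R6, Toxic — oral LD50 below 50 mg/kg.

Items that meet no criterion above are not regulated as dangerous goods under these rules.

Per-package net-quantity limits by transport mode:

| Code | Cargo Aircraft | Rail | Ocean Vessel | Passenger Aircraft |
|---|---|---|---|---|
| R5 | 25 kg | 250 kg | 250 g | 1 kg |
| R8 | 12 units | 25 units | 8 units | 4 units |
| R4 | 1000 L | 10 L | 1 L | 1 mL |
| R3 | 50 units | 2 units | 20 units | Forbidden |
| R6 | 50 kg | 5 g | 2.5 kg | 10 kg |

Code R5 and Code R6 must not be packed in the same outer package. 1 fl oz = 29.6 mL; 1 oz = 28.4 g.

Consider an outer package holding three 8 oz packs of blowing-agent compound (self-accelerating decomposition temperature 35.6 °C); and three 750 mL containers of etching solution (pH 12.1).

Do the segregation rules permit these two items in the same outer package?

Yes

Self-accelerating decomposition temperature 35.6 °C meets the Code R5 criterion (Self-Reactive), so the blowing-agent compound is Code R5.
The etching solution has pH 12.1, which is ≥ 12, so it is Code R4 (Corrosive).
No segregation rule bars Code R5 with Code R4.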